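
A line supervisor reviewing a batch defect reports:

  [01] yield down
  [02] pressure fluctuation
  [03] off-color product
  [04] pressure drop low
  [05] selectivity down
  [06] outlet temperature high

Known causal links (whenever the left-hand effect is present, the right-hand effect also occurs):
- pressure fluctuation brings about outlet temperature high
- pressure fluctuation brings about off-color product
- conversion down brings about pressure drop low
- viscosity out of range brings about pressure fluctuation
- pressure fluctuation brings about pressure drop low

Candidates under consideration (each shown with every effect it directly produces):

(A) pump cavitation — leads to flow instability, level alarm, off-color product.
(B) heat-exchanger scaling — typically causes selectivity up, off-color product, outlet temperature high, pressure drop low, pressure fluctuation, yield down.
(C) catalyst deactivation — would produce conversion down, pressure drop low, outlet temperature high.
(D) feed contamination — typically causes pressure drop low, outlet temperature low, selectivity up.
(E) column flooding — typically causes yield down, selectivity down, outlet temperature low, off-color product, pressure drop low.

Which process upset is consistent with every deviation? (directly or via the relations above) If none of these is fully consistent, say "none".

For each candidate, compare predicted effects to what was observed:
(A) pump cavitation — yield down -; pressure fluctuation -; off-color product +; pressure drop low -; selectivity down -; outlet temperature high -
(B) heat-exchanger scaling — yield down +; pressure fluctuation +; off-color product +; pressure drop low +; selectivity down -; outlet temperature high +
(C) catalyst deactivation — does not account for yield down, pressure fluctuation, off-color product, selectivity down
(D) feed contamination — yield down -; pressure fluctuation -; off-color product -; pressure drop low +; selectivity down -; outlet temperature high -
(E) column flooding — yield down +; pressure fluctuation -; off-color product +; pressure drop low +; selectivity down +; outlet temperature high -
Every candidate fails on at least one observation.

none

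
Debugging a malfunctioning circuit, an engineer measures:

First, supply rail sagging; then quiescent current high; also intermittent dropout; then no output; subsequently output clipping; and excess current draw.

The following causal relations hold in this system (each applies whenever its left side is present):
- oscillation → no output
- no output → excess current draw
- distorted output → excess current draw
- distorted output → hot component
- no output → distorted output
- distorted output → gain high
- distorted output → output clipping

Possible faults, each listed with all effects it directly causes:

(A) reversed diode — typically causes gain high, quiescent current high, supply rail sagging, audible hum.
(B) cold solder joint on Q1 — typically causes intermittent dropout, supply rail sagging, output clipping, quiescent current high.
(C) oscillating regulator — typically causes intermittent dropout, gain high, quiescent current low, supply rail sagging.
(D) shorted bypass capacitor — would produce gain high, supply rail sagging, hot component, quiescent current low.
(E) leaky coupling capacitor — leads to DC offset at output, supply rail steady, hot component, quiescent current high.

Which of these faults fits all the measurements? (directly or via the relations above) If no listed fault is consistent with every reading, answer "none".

none

Per-candidate check:
(A) reversed diode — does not account for intermittent dropout, no output, output clipping, excess current draw
(B) cold solder joint on Q1 — supply rail sagging +; quiescent current high +; intermittent dropout +; no output -; output clipping +; excess current draw -
(C) oscillating regulator — fails on quiescent current high, no output, output clipping, excess current draw (predicts quiescent current low, not quiescent current high)
(D) shorted bypass capacitor — supply rail sagging +; quiescent current high -; intermittent dropout -; no output -; output clipping -; excess current draw -
(E) leaky coupling capacitor — supply rail sagging -; quiescent current high +; intermittent dropout -; no output -; output clipping -; excess current draw -
No candidate is consistent with all observations.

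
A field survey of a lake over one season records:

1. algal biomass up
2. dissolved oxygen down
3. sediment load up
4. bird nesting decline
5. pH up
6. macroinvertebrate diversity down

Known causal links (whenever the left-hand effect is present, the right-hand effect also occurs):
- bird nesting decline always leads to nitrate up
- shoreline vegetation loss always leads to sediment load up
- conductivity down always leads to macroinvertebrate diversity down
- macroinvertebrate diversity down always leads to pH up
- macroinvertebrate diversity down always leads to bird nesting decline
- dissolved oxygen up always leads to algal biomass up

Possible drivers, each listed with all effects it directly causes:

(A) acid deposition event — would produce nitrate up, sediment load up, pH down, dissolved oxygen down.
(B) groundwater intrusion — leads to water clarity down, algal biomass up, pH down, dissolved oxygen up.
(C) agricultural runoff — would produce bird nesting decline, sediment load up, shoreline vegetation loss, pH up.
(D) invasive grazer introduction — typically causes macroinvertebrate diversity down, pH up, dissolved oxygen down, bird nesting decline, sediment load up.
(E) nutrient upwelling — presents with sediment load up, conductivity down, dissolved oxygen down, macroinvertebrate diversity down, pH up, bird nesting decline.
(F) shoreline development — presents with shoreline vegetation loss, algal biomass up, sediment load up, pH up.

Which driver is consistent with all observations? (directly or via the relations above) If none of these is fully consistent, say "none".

none

Per-candidate check:
(A) acid deposition event — fails on algal biomass up, bird nesting decline, pH up, macroinvertebrate diversity down (predicts pH down, not pH up)
(B) groundwater intrusion — fails on dissolved oxygen down, sediment load up, bird nesting decline, pH up, macroinvertebrate diversity down (predicts dissolved oxygen up, not dissolved oxygen down; predicts pH down, not pH up)
(C) agricultural runoff — algal biomass up miss; dissolved oxygen down miss; sediment load up match; bird nesting decline match; pH up match; macroinvertebrate diversity down miss
(D) invasive grazer introduction — algal biomass up miss; dissolved oxygen down match; sediment load up match; bird nesting decline match; pH up match; macroinvertebrate diversity down match
(E) nutrient upwelling — algal biomass up miss; dissolved oxygen down match; sediment load up match; bird nesting decline match; pH up match; macroinvertebrate diversity down match
(F) shoreline development — algal biomass up match; dissolved oxygen down miss; sediment load up match; bird nesting decline miss; pH up match; macroinvertebrate diversity down miss
None of the listed candidates fits everything.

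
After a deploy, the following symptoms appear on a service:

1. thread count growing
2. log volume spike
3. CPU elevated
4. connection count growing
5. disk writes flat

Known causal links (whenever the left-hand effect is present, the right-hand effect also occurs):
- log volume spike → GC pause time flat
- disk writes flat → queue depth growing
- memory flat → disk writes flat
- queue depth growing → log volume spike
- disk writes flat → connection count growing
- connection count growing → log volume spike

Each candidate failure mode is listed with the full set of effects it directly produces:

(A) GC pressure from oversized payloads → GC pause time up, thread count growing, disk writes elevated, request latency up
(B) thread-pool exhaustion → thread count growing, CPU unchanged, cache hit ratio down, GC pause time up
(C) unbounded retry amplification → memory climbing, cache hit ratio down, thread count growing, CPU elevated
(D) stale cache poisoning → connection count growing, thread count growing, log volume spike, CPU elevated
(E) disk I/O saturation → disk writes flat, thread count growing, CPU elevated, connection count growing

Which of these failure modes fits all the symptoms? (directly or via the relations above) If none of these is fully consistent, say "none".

For each candidate, compare predicted effects to what was observed:
(A) GC pressure from oversized payloads — thread count growing match; log volume spike miss; CPU elevated miss; connection count growing miss; disk writes flat miss
(B) thread-pool exhaustion — thread count growing match; log volume spike miss; CPU elevated miss; connection count growing miss; disk writes flat miss
(C) unbounded retry amplification — thread count growing match; log volume spike miss; CPU elevated match; connection count growing miss; disk writes flat miss
(D) stale cache poisoning — thread count growing match; log volume spike match; CPU elevated match; connection count growing match; disk writes flat miss
(E) disk I/O saturation — thread count growing match; log volume spike match (through connection count growing → log volume spike); CPU elevated match; connection count growing match; disk writes flat match
Only (E) is consistent with every observation.

E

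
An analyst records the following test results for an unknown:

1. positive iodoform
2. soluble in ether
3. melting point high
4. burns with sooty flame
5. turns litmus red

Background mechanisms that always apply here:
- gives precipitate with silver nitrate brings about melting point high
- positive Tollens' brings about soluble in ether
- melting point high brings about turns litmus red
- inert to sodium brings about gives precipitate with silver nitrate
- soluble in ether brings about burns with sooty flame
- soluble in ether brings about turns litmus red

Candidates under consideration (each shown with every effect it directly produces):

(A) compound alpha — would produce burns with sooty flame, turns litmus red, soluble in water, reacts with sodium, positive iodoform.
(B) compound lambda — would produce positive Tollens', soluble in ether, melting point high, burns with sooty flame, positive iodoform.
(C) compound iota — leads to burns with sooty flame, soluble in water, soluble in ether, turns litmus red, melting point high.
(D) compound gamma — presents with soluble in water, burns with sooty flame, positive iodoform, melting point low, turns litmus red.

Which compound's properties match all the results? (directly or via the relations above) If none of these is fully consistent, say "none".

Checking each candidate against the observations:
(A) compound alpha — positive iodoform match; soluble in ether miss; melting point high miss; burns with sooty flame match; turns litmus red match
(B) compound lambda — positive iodoform match; soluble in ether match; melting point high match; burns with sooty flame match; turns litmus red match (through soluble in ether → turns litmus red)
(C) compound iota — does not account for positive iodoform
(D) compound gamma — positive iodoform match; soluble in ether miss; melting point high miss; burns with sooty flame match; turns litmus red match
(B) is the only candidate with no mismatches.

B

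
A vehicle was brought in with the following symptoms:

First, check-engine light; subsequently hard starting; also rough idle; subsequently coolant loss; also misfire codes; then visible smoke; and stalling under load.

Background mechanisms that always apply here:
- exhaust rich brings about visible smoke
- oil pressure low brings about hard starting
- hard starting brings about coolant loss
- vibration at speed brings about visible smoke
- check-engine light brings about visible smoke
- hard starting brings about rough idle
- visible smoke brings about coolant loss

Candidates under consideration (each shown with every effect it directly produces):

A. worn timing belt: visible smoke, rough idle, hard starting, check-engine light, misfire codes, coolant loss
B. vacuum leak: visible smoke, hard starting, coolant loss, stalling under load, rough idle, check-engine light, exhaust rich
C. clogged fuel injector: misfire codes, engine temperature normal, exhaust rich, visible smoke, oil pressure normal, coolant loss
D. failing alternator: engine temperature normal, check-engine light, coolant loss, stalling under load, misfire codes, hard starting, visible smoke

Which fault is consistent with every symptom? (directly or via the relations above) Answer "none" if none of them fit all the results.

Per-candidate check:
(A) worn timing belt — check-engine light match; hard starting match; rough idle match; coolant loss match; misfire codes match; visible smoke match; stalling under load miss
(B) vacuum leak — check-engine light match; hard starting match; rough idle match; coolant loss match; misfire codes miss; visible smoke match; stalling under load match
(C) clogged fuel injector — check-engine light miss; hard starting miss; rough idle miss; coolant loss match; misfire codes match; visible smoke match; stalling under load miss
(D) failing alternator — accounts for every observation (rough idle by hard starting → rough idle)
(D) alone accounts for all the evidence.

D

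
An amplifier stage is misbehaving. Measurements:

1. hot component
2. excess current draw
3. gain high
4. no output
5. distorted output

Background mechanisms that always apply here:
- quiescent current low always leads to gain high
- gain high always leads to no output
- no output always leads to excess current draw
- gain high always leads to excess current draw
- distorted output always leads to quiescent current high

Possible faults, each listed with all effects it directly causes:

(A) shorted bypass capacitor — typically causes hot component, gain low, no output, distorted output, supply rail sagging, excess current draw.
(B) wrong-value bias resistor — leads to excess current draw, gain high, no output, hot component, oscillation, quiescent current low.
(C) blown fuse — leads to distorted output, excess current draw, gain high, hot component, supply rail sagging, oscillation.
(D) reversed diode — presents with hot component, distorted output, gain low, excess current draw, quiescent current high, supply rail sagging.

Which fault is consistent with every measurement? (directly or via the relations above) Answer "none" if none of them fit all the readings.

C

Per-candidate check:
(A) shorted bypass capacitor — fails on gain high (predicts gain low, not gain high)
(B) wrong-value bias resistor — hot component ✓; excess current draw ✓; gain high ✓; no output ✓; distorted output ✗
(C) blown fuse — hot component ✓; excess current draw ✓; gain high ✓; no output ✓ (via gain high → no output); distorted output ✓
(D) reversed diode — fails on gain high, no output (predicts gain low, not gain high)
Only (C) is consistent with every observation.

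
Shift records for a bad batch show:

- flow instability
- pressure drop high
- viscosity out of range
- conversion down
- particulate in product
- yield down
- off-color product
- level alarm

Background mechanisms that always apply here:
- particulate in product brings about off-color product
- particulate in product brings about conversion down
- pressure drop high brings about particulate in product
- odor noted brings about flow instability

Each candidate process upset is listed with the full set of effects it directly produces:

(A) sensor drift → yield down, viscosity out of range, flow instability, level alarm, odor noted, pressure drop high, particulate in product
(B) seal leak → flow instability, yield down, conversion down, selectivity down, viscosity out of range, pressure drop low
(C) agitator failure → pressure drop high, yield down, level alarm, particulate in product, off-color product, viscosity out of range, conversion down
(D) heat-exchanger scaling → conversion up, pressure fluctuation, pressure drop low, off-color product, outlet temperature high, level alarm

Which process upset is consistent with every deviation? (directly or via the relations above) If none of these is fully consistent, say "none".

Per-candidate check:
(A) sensor drift — accounts for every observation (conversion down through particulate in product → conversion down)
(B) seal leak — fails on pressure drop high, particulate in product, off-color product, level alarm (predicts pressure drop low, not pressure drop high)
(C) agitator failure — does not account for flow instability
(D) heat-exchanger scaling — fails on flow instability, pressure drop high, viscosity out of range, conversion down, particulate in product, yield down (predicts pressure drop low, not pressure drop high; predicts conversion up, not conversion down)
(A) is the only candidate with no mismatches.

A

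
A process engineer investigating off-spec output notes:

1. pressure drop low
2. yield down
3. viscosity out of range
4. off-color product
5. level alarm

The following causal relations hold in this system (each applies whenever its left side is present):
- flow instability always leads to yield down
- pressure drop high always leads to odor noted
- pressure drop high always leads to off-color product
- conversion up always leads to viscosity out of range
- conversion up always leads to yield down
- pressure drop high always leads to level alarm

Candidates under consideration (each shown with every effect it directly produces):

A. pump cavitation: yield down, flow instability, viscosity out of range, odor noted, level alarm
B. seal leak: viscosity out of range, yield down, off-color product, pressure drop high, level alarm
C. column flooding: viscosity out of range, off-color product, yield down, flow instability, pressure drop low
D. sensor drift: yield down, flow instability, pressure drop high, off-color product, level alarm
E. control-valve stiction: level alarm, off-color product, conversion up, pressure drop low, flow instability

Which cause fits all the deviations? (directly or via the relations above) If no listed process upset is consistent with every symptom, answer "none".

Per-candidate check:
(A) pump cavitation — pressure drop low -; yield down +; viscosity out of range +; off-color product -; level alarm +
(B) seal leak — pressure drop low -; yield down +; viscosity out of range +; off-color product +; level alarm +
(C) column flooding — pressure drop low +; yield down +; viscosity out of range +; off-color product +; level alarm -
(D) sensor drift — fails on pressure drop low, viscosity out of range (predicts pressure drop high, not pressure drop low)
(E) control-valve stiction — accounts for every observation (yield down by conversion up → yield down)
Only (E) is consistent with every observation.

E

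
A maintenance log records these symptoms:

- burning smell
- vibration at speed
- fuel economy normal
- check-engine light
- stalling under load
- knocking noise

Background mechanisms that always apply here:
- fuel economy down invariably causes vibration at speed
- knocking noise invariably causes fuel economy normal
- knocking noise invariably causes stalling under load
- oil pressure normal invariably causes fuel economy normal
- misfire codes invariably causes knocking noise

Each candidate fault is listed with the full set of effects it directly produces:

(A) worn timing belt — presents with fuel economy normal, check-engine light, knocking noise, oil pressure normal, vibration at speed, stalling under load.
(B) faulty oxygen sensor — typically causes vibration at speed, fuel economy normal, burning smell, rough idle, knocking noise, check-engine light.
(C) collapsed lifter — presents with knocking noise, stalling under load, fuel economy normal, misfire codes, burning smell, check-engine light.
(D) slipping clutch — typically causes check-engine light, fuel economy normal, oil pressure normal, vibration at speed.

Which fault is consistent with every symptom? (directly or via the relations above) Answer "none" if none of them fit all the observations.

B

For each candidate, compare predicted effects to what was observed:
(A) worn timing belt — burning smell ✗; vibration at speed ✓; fuel economy normal ✓; check-engine light ✓; stalling under load ✓; knocking noise ✓
(B) faulty oxygen sensor — accounts for every observation (stalling under load via knocking noise → stalling under load)
(C) collapsed lifter — burning smell ✓; vibration at speed ✗; fuel economy normal ✓; check-engine light ✓; stalling under load ✓; knocking noise ✓
(D) slipping clutch — does not account for burning smell, stalling under load, knocking noise
Only (B) is consistent with every observation.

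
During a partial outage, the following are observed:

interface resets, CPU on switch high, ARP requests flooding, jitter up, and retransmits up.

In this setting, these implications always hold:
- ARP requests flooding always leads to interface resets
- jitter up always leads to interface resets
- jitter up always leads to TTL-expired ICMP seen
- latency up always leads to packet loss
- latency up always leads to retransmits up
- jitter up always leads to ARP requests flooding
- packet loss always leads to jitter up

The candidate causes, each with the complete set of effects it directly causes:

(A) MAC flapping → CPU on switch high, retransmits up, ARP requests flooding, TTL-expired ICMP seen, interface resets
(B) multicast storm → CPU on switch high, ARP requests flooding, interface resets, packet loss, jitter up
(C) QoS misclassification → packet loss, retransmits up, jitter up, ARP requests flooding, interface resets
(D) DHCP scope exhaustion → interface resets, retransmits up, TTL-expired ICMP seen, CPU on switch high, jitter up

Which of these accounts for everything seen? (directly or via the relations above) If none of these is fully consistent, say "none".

D

Checking each candidate against the observations:
(A) MAC flapping — interface resets match; CPU on switch high match; ARP requests flooding match; jitter up miss; retransmits up match
(B) multicast storm — interface resets match; CPU on switch high match; ARP requests flooding match; jitter up match; retransmits up miss
(C) QoS misclassification — does not account for CPU on switch high
(D) DHCP scope exhaustion — accounts for every observation (ARP requests flooding through jitter up → ARP requests flooding)
(D) is the only candidate with no mismatches.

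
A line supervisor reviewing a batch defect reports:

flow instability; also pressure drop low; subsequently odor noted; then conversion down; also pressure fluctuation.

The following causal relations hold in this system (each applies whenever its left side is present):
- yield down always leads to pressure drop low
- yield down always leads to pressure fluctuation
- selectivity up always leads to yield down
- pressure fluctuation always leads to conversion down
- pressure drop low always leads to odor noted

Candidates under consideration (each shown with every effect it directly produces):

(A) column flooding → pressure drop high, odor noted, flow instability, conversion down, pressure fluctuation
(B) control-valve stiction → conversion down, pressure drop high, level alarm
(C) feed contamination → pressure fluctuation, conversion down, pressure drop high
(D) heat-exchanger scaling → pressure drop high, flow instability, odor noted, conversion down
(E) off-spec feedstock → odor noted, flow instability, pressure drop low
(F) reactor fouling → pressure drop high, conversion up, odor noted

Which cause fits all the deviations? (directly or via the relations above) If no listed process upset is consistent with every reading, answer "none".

none

For each candidate, compare predicted effects to what was observed:
(A) column flooding — flow instability yes; pressure drop low NO; odor noted yes; conversion down yes; pressure fluctuation yes
(B) control-valve stiction — flow instability NO; pressure drop low NO; odor noted NO; conversion down yes; pressure fluctuation NO
(C) feed contamination — flow instability NO; pressure drop low NO; odor noted NO; conversion down yes; pressure fluctuation yes
(D) heat-exchanger scaling — flow instability yes; pressure drop low NO; odor noted yes; conversion down yes; pressure fluctuation NO
(E) off-spec feedstock — does not account for conversion down, pressure fluctuation
(F) reactor fouling — flow instability NO; pressure drop low NO; odor noted yes; conversion down NO; pressure fluctuation NO
Every candidate fails on at least one observation.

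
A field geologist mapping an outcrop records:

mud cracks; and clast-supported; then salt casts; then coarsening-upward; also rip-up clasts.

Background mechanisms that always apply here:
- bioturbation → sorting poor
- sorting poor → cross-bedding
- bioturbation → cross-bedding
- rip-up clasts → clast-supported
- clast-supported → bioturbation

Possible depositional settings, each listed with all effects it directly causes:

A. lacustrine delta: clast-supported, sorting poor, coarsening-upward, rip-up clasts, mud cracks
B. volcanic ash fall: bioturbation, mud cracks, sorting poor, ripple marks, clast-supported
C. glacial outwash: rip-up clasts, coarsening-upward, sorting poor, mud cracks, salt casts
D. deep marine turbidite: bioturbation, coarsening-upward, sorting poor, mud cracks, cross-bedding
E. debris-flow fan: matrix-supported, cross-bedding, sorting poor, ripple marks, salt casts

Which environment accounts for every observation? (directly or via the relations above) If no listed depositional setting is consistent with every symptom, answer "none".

C

Per-candidate check:
(A) lacustrine delta — mud cracks yes; clast-supported yes; salt casts NO; coarsening-upward yes; rip-up clasts yes
(B) volcanic ash fall — does not account for salt casts, coarsening-upward, rip-up clasts
(C) glacial outwash — accounts for every observation (clast-supported via rip-up clasts → clast-supported)
(D) deep marine turbidite — mud cracks yes; clast-supported NO; salt casts NO; coarsening-upward yes; rip-up clasts NO
(E) debris-flow fan — fails on mud cracks, clast-supported, coarsening-upward, rip-up clasts (predicts matrix-supported, not clast-supported)
Only (C) is consistent with every observation.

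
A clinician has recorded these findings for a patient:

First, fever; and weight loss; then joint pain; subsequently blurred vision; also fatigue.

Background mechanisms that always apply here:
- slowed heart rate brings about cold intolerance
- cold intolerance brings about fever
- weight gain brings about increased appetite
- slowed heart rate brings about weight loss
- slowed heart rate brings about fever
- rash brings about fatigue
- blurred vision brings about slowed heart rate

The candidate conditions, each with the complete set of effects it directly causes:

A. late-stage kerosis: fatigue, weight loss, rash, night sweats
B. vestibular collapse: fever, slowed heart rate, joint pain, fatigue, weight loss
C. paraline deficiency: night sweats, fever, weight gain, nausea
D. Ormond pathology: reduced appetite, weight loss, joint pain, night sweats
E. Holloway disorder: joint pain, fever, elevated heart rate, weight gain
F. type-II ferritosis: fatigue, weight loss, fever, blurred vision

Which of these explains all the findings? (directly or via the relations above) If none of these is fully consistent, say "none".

none

Testing each hypothesis:
(A) late-stage kerosis — fever ✗; weight loss ✓; joint pain ✗; blurred vision ✗; fatigue ✓
(B) vestibular collapse — does not account for blurred vision
(C) paraline deficiency — fever ✓; weight loss ✗; joint pain ✗; blurred vision ✗; fatigue ✗
(D) Ormond pathology — does not account for fever, blurred vision, fatigue
(E) Holloway disorder — fails on weight loss, blurred vision, fatigue (predicts weight gain, not weight loss)
(F) type-II ferritosis — does not account for joint pain
No candidate is consistent with all observations.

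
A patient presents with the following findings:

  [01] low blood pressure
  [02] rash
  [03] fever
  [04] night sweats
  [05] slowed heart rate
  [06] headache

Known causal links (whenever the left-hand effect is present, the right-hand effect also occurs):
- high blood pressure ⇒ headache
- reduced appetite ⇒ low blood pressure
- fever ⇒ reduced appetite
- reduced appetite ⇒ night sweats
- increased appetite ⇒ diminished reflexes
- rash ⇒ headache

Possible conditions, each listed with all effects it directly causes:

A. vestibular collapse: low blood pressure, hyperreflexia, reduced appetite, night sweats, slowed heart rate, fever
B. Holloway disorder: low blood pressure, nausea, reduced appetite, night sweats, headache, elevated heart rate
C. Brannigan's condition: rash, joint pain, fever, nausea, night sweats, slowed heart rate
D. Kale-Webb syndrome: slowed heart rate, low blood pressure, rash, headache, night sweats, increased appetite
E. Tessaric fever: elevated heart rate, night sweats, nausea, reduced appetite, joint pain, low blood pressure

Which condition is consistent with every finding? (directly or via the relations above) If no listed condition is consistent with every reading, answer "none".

C

For each candidate, compare predicted effects to what was observed:
(A) vestibular collapse — low blood pressure yes; rash NO; fever yes; night sweats yes; slowed heart rate yes; headache NO
(B) Holloway disorder — low blood pressure yes; rash NO; fever NO; night sweats yes; slowed heart rate NO; headache yes
(C) Brannigan's condition — accounts for every observation (low blood pressure through fever → reduced appetite → low blood pressure)
(D) Kale-Webb syndrome — does not account for fever
(E) Tessaric fever — fails on rash, fever, slowed heart rate, headache (predicts elevated heart rate, not slowed heart rate)
Only (C) is consistent with every observation.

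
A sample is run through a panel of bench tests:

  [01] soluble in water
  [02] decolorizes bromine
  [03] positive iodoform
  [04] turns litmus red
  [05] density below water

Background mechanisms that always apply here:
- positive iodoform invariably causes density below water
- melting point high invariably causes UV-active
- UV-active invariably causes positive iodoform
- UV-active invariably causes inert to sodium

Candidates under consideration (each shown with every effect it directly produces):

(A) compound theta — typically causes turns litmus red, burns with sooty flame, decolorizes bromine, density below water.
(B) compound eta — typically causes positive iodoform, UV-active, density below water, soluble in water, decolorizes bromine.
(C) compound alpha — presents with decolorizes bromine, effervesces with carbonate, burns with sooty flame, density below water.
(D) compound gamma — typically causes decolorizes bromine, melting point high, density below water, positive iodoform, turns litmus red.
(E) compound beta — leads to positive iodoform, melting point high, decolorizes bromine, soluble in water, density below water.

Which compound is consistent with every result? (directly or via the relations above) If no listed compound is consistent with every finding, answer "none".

Testing each hypothesis:
(A) compound theta — soluble in water -; decolorizes bromine +; positive iodoform -; turns litmus red +; density below water +
(B) compound eta — soluble in water +; decolorizes bromine +; positive iodoform +; turns litmus red -; density below water +
(C) compound alpha — soluble in water -; decolorizes bromine +; positive iodoform -; turns litmus red -; density below water +
(D) compound gamma — does not account for soluble in water
(E) compound beta — soluble in water +; decolorizes bromine +; positive iodoform +; turns litmus red -; density below water +
No candidate is consistent with all observations.

none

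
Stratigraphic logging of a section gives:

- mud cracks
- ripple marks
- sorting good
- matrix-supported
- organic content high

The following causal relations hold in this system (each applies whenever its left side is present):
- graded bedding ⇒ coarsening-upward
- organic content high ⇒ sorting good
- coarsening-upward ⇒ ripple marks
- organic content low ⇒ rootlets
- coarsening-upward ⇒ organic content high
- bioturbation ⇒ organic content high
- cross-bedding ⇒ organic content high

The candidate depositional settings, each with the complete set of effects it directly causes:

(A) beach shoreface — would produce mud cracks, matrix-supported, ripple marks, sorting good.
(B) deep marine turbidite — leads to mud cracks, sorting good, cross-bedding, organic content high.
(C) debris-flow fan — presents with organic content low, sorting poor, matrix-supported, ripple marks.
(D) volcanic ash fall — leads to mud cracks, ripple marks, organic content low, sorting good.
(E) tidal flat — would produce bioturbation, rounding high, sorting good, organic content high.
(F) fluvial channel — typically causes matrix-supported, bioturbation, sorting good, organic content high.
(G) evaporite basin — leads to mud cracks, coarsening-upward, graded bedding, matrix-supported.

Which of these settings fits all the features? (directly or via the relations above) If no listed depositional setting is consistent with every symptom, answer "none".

Per-candidate check:
(A) beach shoreface — mud cracks yes; ripple marks yes; sorting good yes; matrix-supported yes; organic content high NO
(B) deep marine turbidite — mud cracks yes; ripple marks NO; sorting good yes; matrix-supported NO; organic content high yes
(C) debris-flow fan — fails on mud cracks, sorting good, organic content high (predicts sorting poor, not sorting good; predicts organic content low, not organic content high)
(D) volcanic ash fall — mud cracks yes; ripple marks yes; sorting good yes; matrix-supported NO; organic content high NO
(E) tidal flat — mud cracks NO; ripple marks NO; sorting good yes; matrix-supported NO; organic content high yes
(F) fluvial channel — does not account for mud cracks, ripple marks
(G) evaporite basin — accounts for every observation (ripple marks via coarsening-upward → ripple marks)
(G) is the only candidate with no mismatches.

G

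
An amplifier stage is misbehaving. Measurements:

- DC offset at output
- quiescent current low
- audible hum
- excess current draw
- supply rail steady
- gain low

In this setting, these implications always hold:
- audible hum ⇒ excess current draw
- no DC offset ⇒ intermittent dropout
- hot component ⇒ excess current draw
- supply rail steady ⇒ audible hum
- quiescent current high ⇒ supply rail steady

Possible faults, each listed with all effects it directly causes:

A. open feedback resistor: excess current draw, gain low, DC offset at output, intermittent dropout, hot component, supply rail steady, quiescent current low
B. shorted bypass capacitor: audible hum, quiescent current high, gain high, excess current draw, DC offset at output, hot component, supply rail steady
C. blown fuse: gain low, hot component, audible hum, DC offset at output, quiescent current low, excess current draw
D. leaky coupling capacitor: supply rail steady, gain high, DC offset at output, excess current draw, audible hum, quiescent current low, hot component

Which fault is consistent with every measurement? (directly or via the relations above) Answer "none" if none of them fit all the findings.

Testing each hypothesis:
(A) open feedback resistor — DC offset at output +; quiescent current low +; audible hum + (via supply rail steady → audible hum); excess current draw +; supply rail steady +; gain low +
(B) shorted bypass capacitor — DC offset at output +; quiescent current low -; audible hum +; excess current draw +; supply rail steady +; gain low -
(C) blown fuse — DC offset at output +; quiescent current low +; audible hum +; excess current draw +; supply rail steady -; gain low +
(D) leaky coupling capacitor — DC offset at output +; quiescent current low +; audible hum +; excess current draw +; supply rail steady +; gain low -
(A) is the only candidate with no mismatches.

A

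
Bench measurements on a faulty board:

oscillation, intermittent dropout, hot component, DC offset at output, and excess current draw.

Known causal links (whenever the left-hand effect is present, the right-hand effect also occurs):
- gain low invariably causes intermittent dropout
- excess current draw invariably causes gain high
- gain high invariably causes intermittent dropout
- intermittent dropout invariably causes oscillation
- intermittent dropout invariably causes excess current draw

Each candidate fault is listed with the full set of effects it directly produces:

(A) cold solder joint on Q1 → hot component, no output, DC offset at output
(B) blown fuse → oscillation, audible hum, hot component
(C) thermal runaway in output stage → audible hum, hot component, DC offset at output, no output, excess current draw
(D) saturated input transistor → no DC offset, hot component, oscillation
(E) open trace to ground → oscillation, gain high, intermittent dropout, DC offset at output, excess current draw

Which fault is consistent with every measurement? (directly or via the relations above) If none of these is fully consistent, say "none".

C

Per-candidate check:
(A) cold solder joint on Q1 — does not account for oscillation, intermittent dropout, excess current draw
(B) blown fuse — oscillation yes; intermittent dropout NO; hot component yes; DC offset at output NO; excess current draw NO
(C) thermal runaway in output stage — oscillation yes (by excess current draw → gain high → intermittent dropout → oscillation); intermittent dropout yes (by excess current draw → gain high → intermittent dropout); hot component yes; DC offset at output yes; excess current draw yes
(D) saturated input transistor — oscillation yes; intermittent dropout NO; hot component yes; DC offset at output NO; excess current draw NO
(E) open trace to ground — does not account for hot component
(C) is the only candidate with no mismatches.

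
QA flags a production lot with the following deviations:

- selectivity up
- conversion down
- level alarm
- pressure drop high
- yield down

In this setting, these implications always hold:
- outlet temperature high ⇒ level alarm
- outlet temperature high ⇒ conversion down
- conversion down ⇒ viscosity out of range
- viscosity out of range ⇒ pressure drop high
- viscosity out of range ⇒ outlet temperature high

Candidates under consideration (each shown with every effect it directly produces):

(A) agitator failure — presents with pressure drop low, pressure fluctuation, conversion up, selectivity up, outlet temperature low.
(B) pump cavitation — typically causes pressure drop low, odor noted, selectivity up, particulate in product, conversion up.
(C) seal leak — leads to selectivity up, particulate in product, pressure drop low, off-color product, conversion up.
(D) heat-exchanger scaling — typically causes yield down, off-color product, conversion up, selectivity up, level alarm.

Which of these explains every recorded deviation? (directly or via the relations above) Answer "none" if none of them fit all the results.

none

For each candidate, compare predicted effects to what was observed:
(A) agitator failure — selectivity up yes; conversion down NO; level alarm NO; pressure drop high NO; yield down NO
(B) pump cavitation — selectivity up yes; conversion down NO; level alarm NO; pressure drop high NO; yield down NO
(C) seal leak — fails on conversion down, level alarm, pressure drop high, yield down (predicts conversion up, not conversion down; predicts pressure drop low, not pressure drop high)
(D) heat-exchanger scaling — fails on conversion down, pressure drop high (predicts conversion up, not conversion down)
No candidate is consistent with all observations.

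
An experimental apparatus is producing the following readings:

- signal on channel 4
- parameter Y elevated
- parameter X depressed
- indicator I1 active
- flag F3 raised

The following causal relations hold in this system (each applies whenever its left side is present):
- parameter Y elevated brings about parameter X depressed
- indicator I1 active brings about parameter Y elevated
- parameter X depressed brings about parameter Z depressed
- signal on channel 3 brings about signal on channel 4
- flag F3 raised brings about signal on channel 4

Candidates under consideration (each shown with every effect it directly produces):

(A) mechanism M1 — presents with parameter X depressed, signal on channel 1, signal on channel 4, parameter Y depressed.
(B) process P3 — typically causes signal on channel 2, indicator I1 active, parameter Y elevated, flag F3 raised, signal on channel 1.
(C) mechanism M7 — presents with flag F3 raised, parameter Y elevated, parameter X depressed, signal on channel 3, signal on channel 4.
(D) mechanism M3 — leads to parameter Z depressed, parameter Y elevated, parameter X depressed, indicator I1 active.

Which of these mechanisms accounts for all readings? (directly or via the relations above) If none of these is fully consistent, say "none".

Checking each candidate against the observations:
(A) mechanism M1 — fails on parameter Y elevated, indicator I1 active, flag F3 raised (predicts parameter Y depressed, not parameter Y elevated)
(B) process P3 — signal on channel 4 match (through flag F3 raised → signal on channel 4); parameter Y elevated match; parameter X depressed match (through parameter Y elevated → parameter X depressed); indicator I1 active match; flag F3 raised match
(C) mechanism M7 — signal on channel 4 match; parameter Y elevated match; parameter X depressed match; indicator I1 active miss; flag F3 raised match
(D) mechanism M3 — does not account for signal on channel 4, flag F3 raised
Only (B) is consistent with every observation.

B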